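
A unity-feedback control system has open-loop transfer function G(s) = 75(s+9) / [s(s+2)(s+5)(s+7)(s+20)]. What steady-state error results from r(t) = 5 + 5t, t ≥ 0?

280/27

One free integrator in G(s): this is a type 1 system. Treating each term separately:
  • 5: tracked with zero error.
  • 5t: e_ss = 5/K_v with K_v=27/56 → 280/27.
Total e_ss = 280/27.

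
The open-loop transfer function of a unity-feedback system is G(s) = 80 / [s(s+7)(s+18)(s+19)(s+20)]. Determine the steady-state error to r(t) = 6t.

3591

G(s) has one factor of s in the denominator, so the system is type 1.
K_v = lim_{s→0} s·G(s) = 80 / (7·18·19·20) = 2/1197.
e_ss = 6/K_v = 6/(2/1197) = 3591.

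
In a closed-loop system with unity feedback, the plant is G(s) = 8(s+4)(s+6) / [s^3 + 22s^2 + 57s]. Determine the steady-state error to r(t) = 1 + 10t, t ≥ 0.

Factoring s from the denominator leaves a polynomial with constant term 57, so the system is type 1. Treating each term separately:
  • 1: tracked with zero error.
  • 10t: e_ss = 10/K_v with K_v=64/19 → 95/32.
Total e_ss = 95/32.

95/32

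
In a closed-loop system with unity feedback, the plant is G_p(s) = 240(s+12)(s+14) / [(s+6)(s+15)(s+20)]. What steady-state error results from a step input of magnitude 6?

System type = 0 (no poles at s=0).
K_p = lim_{s→0} G_p(s) = 240·12·14 / (6·15·20) = 22.4.
e_ss = 6/(1 + K_p) = 6/23.4 = 10/39.

10/39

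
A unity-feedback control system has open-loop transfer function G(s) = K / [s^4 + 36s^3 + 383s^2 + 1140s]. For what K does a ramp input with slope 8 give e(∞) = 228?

40

Factoring s from the denominator leaves a polynomial with constant term 1140, so the system is type 1.
K_v = lim_{s→0} s·G(s) = K / 1140 = (1/1140)·K.
e_ss = 8/K_v = 228 ⇒ K_v = 2/57 ⇒ K = (2/57)/(1/1140) = 40.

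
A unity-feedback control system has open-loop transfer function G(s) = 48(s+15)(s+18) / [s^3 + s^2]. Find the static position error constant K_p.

infinity

K_p = lim_{s→0} G(s); with 2 poles at the origin the limit diverges, so K_p = ∞.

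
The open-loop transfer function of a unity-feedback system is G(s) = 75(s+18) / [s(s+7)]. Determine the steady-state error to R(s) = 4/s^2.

14/675

One free integrator in G(s): this is a type 1 system.
K_v = lim_{s→0} s·G(s) = 75·18 / (7) = 1350/7.
e_ss = 4/K_v = 4/(1350/7) = 14/675.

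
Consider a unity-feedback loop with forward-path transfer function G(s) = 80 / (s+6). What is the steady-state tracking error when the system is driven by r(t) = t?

infinity

System type = 0 (no poles at s=0).
For a type-0 system K_v = 0, so e_ss to a ramp input is unbounded.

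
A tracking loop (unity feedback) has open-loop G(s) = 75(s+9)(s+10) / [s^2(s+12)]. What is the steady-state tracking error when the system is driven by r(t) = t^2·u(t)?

4/1125

System type = 2 (two poles at s=0).
K_a = lim_{s→0} s^2·G(s) = 75·9·10 / (12) = 562.5.
r(t) = t^2 gives R(s) = 2/s^3.
e_ss = 2/K_a = 2/562.5 = 4/1125.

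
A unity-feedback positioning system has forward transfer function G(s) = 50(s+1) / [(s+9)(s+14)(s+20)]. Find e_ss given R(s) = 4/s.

1008/257

System type = 0 (no poles at s=0).
K_p = lim_{s→0} G(s) = 50·1 / (9·14·20) = 5/252.
e_ss = 4/(1 + K_p) = 4/(257/252) = 1008/257.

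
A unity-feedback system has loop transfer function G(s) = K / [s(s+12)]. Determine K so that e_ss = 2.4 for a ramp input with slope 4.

20

G(s) has one factor of s in the denominator, so the system is type 1.
K_v = lim_{s→0} s·G(s) = K / (12) = (1/12)·K.
e_ss = 4/K_v = 2.4 ⇒ K_v = 5/3 ⇒ K = (5/3)/(1/12) = 20.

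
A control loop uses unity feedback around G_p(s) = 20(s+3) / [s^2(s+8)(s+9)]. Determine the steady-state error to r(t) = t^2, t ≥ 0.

2.4

The open loop has two poles at the origin → type 2 system.
K_a = lim_{s→0} s^2·G_p(s) = 20·3 / (8·9) = 5/6.
r(t) = t^2 gives R(s) = 2/s^3.
e_ss = 2/K_a = 2/(5/6) = 2.4.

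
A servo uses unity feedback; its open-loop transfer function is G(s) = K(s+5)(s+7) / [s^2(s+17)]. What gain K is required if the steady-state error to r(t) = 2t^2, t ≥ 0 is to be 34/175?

System type = 2 (two poles at s=0).
K_a = lim_{s→0} s^2·G(s) = K·5·7 / (17) = (35/17)·K.
e_ss = 4/K_a = 34/175 ⇒ K_a = 350/17 ⇒ K = (350/17)/(35/17) = 10.

10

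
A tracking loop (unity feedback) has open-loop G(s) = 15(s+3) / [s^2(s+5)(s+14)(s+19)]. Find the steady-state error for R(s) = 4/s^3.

G(s) has two factors of s in the denominator, so the system is type 2.
K_a = lim_{s→0} s^2·G(s) = 15·3 / (5·14·19) = 9/266.
r(t) = 2t^2 gives R(s) = 4/s^3.
e_ss = 4/K_a = 4/(9/266) = 1064/9.

1064/9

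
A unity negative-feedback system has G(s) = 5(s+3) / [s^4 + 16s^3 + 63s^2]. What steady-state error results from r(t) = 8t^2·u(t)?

Factoring s^2 from the denominator leaves a polynomial with constant term 63, so the system is type 2.
K_a = lim_{s→0} s^2·G(s) = 5·3 / 63 = 5/21.
r(t) = 8t^2 gives R(s) = 16/s^3.
e_ss = 16/K_a = 16/(5/21) = 67.2.

67.2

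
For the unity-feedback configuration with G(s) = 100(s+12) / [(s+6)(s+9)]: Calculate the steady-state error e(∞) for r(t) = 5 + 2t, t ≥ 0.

System type = 0 (no poles at s=0). Treating each term separately:
  • 5: e_ss = 5/(1+K_p) with K_p=200/9 → 45/209.
  • 2t: a type-0 system cannot track it, e_ss → ∞.
The unbounded component dominates.

infinity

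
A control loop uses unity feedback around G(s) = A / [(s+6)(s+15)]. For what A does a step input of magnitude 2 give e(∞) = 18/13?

No free integrators in G(s): this is a type 0 system.
K_p = lim_{s→0} G(s) = A / (6·15) = (1/90)·A.
e_ss = 2/(1 + K_p) = 18/13 ⇒ 1 + (1/90)·A = 13/9 ⇒ A = 40.

40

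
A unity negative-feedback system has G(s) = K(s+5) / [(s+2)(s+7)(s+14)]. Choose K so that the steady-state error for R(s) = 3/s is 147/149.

80

G(s) has no factors of s in the denominator, so the system is type 0.
K_p = lim_{s→0} G(s) = K·5 / (2·7·14) = (5/196)·K.
e_ss = 3/(1 + K_p) = 147/149 ⇒ 1 + (5/196)·K = 149/49 ⇒ K = 80.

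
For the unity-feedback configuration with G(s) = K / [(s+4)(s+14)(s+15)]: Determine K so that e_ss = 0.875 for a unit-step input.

The open loop has no poles at the origin → type 0 system.
K_p = lim_{s→0} G(s) = K / (4·14·15) = (1/840)·K.
e_ss = 1/(1 + K_p) = 0.875 ⇒ 1 + (1/840)·K = 8/7 ⇒ K = 120.

120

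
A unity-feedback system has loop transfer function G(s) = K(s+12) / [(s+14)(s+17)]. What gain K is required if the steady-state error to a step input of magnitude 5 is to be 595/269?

No free integrators in G(s): this is a type 0 system.
K_p = lim_{s→0} G(s) = K·12 / (14·17) = (6/119)·K.
e_ss = 5/(1 + K_p) = 595/269 ⇒ 1 + (6/119)·K = 269/119 ⇒ K = 25.

25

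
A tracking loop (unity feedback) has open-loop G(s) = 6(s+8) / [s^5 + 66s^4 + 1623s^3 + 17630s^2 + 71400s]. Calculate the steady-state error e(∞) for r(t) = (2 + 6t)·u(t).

Factoring s from the denominator leaves a polynomial with constant term 71400, so the system is type 1. Treating each term separately:
  • 2: tracked with zero error.
  • 6t: e_ss = 6/K_v with K_v=2/2975 → 8925.
Total e_ss = 8925.

8925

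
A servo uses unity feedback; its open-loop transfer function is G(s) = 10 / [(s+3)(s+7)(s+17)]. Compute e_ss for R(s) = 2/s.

714/367

No free integrators in G(s): this is a type 0 system.
K_p = lim_{s→0} G(s) = 10 / (3·7·17) = 10/357.
e_ss = 2/(1 + K_p) = 2/(367/357) = 714/367.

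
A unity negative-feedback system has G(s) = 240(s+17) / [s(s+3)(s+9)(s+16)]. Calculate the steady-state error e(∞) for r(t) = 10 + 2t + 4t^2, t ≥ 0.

One free integrator in G(s): this is a type 1 system. Taking each input component in turn:
  • 10: tracked with zero error.
  • 2t: e_ss = 2/K_v with K_v=85/9 → 18/85.
  • 4t^2: a type-1 system cannot track it, e_ss → ∞.
The unbounded component dominates.

infinity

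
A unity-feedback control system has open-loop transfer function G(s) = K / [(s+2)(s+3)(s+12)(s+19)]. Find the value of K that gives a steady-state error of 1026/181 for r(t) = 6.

80

The open loop has no poles at the origin → type 0 system.
K_p = lim_{s→0} G(s) = K / (2·3·12·19) = (1/1368)·K.
e_ss = 6/(1 + K_p) = 1026/181 ⇒ 1 + (1/1368)·K = 181/171 ⇒ K = 80.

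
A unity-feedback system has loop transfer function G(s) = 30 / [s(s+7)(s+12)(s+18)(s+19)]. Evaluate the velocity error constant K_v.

5/4788

The open loop has one pole at the origin → type 1 system.
K_v = lim_{s→0} s·G(s) = 30 / (7·12·18·19) = 5/4788.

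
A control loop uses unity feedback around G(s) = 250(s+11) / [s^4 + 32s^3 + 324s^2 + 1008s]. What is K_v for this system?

Factoring s from the denominator leaves a polynomial with constant term 1008, so the system is type 1.
K_v = lim_{s→0} s·G(s) = 250·11 / 1008 = 1375/504.

1375/504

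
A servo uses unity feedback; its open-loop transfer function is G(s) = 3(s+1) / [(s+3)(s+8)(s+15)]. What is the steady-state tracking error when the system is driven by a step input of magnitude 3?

360/121

G(s) has no factors of s in the denominator, so the system is type 0.
K_p = lim_{s→0} G(s) = 3·1 / (3·8·15) = 1/120.
e_ss = 3/(1 + K_p) = 3/(121/120) = 360/121.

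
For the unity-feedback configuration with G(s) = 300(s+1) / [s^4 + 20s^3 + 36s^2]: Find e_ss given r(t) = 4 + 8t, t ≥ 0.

0

Lowest-order denominator term is 36s^2, so the open loop has 2 poles at the origin → type 2 system. Taking each input component in turn:
  • 4: tracked with zero error.
  • 8t: tracked with zero error.
Total e_ss = 0.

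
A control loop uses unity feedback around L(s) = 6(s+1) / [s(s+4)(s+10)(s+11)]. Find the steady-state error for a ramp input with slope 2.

440/3

L(s) has one factor of s in the denominator, so the system is type 1.
K_v = lim_{s→0} s·L(s) = 6·1 / (4·10·11) = 3/220.
e_ss = 2/K_v = 2/(3/220) = 440/3.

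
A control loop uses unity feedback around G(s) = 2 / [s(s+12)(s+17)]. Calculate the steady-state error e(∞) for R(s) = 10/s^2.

G(s) has one factor of s in the denominator, so the system is type 1.
K_v = lim_{s→0} s·G(s) = 2 / (12·17) = 1/102.
e_ss = 10/K_v = 10/(1/102) = 1020.

1020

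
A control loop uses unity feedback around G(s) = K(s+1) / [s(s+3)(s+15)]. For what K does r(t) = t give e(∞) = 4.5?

10

The open loop has one pole at the origin → type 1 system.
K_v = lim_{s→0} s·G(s) = K·1 / (3·15) = (1/45)·K.
e_ss = 1/K_v = 4.5 ⇒ K_v = 2/9 ⇒ K = (2/9)/(1/45) = 10.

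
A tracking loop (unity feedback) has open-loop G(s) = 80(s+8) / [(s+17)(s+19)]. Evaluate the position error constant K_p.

G(s) has no factors of s in the denominator, so the system is type 0.
K_p = lim_{s→0} G(s) = 80·8 / (17·19) = 640/323.

640/323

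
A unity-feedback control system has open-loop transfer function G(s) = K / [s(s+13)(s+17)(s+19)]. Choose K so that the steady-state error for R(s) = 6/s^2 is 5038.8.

5

The open loop has one pole at the origin → type 1 system.
K_v = lim_{s→0} s·G(s) = K / (13·17·19) = (1/4199)·K.
e_ss = 6/K_v = 5038.8 ⇒ K_v = 5/4199 ⇒ K = (5/4199)/(1/4199) = 5.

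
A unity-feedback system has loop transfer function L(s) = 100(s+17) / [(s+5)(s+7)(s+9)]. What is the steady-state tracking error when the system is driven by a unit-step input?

System type = 0 (no poles at s=0).
K_p = lim_{s→0} L(s) = 100·17 / (5·7·9) = 340/63.
e_ss = 1/(1 + K_p) = 1/(403/63) = 63/403.

63/403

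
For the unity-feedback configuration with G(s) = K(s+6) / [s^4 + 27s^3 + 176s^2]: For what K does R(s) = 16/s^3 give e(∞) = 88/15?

80

Factoring s^2 from the denominator leaves a polynomial with constant term 176, so the system is type 2.
K_a = lim_{s→0} s^2·G(s) = K·6 / 176 = (3/88)·K.
e_ss = 16/K_a = 88/15 ⇒ K_a = 30/11 ⇒ K = (30/11)/(3/88) = 80.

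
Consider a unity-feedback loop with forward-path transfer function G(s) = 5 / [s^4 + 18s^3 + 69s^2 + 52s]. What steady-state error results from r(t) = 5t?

52

The denominator has no term below 52s — 1 pole at s=0, type 1.
K_v = lim_{s→0} s·G(s) = 5 / 52 = 5/52.
e_ss = 5/K_v = 5/(5/52) = 52.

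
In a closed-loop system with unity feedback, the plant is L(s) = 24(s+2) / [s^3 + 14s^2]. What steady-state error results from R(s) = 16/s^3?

Factoring s^2 from the denominator leaves a polynomial with constant term 14, so the system is type 2.
K_a = lim_{s→0} s^2·L(s) = 24·2 / 14 = 24/7.
r(t) = 8t^2 gives R(s) = 16/s^3.
e_ss = 16/K_a = 16/(24/7) = 14/3.

14/3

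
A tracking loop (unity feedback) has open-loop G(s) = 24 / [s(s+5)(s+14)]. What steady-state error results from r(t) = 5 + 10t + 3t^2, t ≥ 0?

infinity

System type = 1 (one pole at s=0). Treating each term separately:
  • 5: tracked with zero error.
  • 10t: e_ss = 10/K_v with K_v=12/35 → 175/6.
  • 3t^2: a type-1 system cannot track it, e_ss → ∞.
The unbounded component dominates.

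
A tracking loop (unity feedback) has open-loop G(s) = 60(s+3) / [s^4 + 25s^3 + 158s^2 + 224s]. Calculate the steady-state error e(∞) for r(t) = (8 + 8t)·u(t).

448/45

The denominator has no term below 224s — 1 pole at s=0, type 1. By superposition:
  • 8: tracked with zero error.
  • 8t: e_ss = 8/K_v with K_v=45/56 → 448/45.
Total e_ss = 448/45.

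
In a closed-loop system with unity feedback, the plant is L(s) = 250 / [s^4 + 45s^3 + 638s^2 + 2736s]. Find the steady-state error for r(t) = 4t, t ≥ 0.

The denominator has no term below 2736s — 1 pole at s=0, type 1.
K_v = lim_{s→0} s·L(s) = 250 / 2736 = 125/1368.
e_ss = 4/K_v = 4/(125/1368) = 43.776.

43.776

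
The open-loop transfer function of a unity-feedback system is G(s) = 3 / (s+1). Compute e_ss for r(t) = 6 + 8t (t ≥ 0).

G(s) has no factors of s in the denominator, so the system is type 0. Treating each term separately:
  • 6: e_ss = 6/(1+K_p) with K_p=3 → 1.5.
  • 8t: a type-0 system cannot track it, e_ss → ∞.
The unbounded component dominates.

infinity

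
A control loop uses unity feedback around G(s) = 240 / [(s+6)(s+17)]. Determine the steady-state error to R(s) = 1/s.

G(s) has no factors of s in the denominator, so the system is type 0.
K_p = lim_{s→0} G(s) = 240 / (6·17) = 40/17.
e_ss = 1/(1 + K_p) = 1/(57/17) = 17/57.

17/57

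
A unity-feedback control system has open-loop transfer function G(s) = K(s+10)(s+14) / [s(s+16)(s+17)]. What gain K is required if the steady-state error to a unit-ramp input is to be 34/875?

G(s) has one factor of s in the denominator, so the system is type 1.
K_v = lim_{s→0} s·G(s) = K·10·14 / (16·17) = (35/68)·K.
e_ss = 1/K_v = 34/875 ⇒ K_v = 875/34 ⇒ K = (875/34)/(35/68) = 50.

50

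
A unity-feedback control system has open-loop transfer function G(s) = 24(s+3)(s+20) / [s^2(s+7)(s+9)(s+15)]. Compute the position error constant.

K_p = lim_{s→0} G(s); with 2 poles at the origin the limit diverges, so K_p = ∞.

infinity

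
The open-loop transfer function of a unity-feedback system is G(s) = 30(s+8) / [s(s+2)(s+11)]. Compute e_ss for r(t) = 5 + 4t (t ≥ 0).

11/30

G(s) has one factor of s in the denominator, so the system is type 1. By superposition:
  • 5: tracked with zero error.
  • 4t: e_ss = 4/K_v with K_v=120/11 → 11/30.
Total e_ss = 11/30.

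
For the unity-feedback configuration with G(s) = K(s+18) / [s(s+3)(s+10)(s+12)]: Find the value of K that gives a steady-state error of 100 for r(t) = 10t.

G(s) has one factor of s in the denominator, so the system is type 1.
K_v = lim_{s→0} s·G(s) = K·18 / (3·10·12) = 0.05·K.
e_ss = 10/K_v = 100 ⇒ K_v = 0.1 ⇒ K = 0.1/0.05 = 2.

2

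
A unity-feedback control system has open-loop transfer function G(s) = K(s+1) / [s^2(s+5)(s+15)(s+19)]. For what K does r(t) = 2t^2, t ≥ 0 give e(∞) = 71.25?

80

Two free integrators in G(s): this is a type 2 system.
K_a = lim_{s→0} s^2·G(s) = K·1 / (5·15·19) = (1/1425)·K.
e_ss = 4/K_a = 71.25 ⇒ K_a = 16/285 ⇒ K = (16/285)/(1/1425) = 80.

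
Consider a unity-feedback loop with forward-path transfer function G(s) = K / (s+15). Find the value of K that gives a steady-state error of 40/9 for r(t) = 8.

12

G(s) has no factors of s in the denominator, so the system is type 0.
K_p = lim_{s→0} G(s) = K / (15) = (1/15)·K.
e_ss = 8/(1 + K_p) = 40/9 ⇒ 1 + (1/15)·K = 1.8 ⇒ K = 12.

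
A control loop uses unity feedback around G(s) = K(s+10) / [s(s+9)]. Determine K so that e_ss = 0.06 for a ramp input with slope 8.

One free integrator in G(s): this is a type 1 system.
K_v = lim_{s→0} s·G(s) = K·10 / (9) = (10/9)·K.
e_ss = 8/K_v = 0.06 ⇒ K_v = 400/3 ⇒ K = (400/3)/(10/9) = 120.

120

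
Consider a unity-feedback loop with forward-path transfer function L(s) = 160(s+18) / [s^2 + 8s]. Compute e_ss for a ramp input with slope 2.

1/180

Lowest-order denominator term is 8s, so the open loop has 1 pole at the origin → type 1 system.
K_v = lim_{s→0} s·L(s) = 160·18 / 8 = 360.
e_ss = 2/K_v = 2/360 = 1/180.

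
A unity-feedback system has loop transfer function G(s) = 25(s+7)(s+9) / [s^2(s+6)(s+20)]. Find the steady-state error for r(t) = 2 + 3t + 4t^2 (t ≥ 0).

64/105

Two free integrators in G(s): this is a type 2 system. Taking each input component in turn:
  • 2: tracked with zero error.
  • 3t: tracked with zero error.
  • 4t^2: e_ss = 8/K_a with K_a=13.125 → 64/105.
Total e_ss = 64/105.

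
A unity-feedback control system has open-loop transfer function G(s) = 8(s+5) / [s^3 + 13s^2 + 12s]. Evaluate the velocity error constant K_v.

10/3

Lowest-order denominator term is 12s, so the open loop has 1 pole at the origin → type 1 system.
K_v = lim_{s→0} s·G(s) = 8·5 / 12 = 10/3.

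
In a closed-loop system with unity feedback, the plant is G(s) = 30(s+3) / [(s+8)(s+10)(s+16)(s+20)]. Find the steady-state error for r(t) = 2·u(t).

5120/2569

System type = 0 (no poles at s=0).
K_p = lim_{s→0} G(s) = 30·3 / (8·10·16·20) = 9/2560.
e_ss = 2/(1 + K_p) = 2/(2569/2560) = 5120/2569.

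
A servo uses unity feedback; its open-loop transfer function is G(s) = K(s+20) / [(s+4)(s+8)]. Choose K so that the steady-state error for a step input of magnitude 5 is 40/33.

5

The open loop has no poles at the origin → type 0 system.
K_p = lim_{s→0} G(s) = K·20 / (4·8) = 0.625·K.
e_ss = 5/(1 + K_p) = 40/33 ⇒ 1 + 0.625·K = 4.125 ⇒ K = 5.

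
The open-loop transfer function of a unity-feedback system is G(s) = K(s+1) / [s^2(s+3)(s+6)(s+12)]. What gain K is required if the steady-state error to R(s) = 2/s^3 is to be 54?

8

Two free integrators in G(s): this is a type 2 system.
K_a = lim_{s→0} s^2·G(s) = K·1 / (3·6·12) = (1/216)·K.
e_ss = 2/K_a = 54 ⇒ K_a = 1/27 ⇒ K = (1/27)/(1/216) = 8.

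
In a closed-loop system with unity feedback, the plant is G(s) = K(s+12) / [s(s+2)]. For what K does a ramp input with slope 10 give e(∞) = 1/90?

One free integrator in G(s): this is a type 1 system.
K_v = lim_{s→0} s·G(s) = K·12 / (2) = 6·K.
e_ss = 10/K_v = 1/90 ⇒ K_v = 900 ⇒ K = 900/6 = 150.

150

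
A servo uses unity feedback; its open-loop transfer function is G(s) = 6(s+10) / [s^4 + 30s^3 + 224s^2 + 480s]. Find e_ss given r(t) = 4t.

Lowest-order denominator term is 480s, so the open loop has 1 pole at the origin → type 1 system.
K_v = lim_{s→0} s·G(s) = 6·10 / 480 = 0.125.
e_ss = 4/K_v = 4/0.125 = 32.

32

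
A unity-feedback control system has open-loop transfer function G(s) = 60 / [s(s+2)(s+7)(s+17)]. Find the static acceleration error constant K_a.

0

System type = 1 (one pole at s=0).
K_a = lim_{s→0} s^2·G(s) = 0 (the extra factor of s kills the finite limit).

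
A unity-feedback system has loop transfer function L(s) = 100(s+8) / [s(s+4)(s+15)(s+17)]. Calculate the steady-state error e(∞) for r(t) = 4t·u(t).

5.1

System type = 1 (one pole at s=0).
K_v = lim_{s→0} s·L(s) = 100·8 / (4·15·17) = 40/51.
e_ss = 4/K_v = 4/(40/51) = 5.1.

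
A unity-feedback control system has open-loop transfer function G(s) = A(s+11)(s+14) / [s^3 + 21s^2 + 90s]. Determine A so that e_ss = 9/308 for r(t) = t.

20

Lowest-order denominator term is 90s, so the open loop has 1 pole at the origin → type 1 system.
K_v = lim_{s→0} s·G(s) = A·11·14 / 90 = (77/45)·A.
e_ss = 1/K_v = 9/308 ⇒ K_v = 308/9 ⇒ A = (308/9)/(77/45) = 20.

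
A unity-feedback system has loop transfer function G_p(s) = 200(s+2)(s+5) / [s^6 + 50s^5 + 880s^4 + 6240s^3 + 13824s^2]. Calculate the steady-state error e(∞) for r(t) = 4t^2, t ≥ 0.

55.296

Factoring s^2 from the denominator leaves a polynomial with constant term 13824, so the system is type 2.
K_a = lim_{s→0} s^2·G_p(s) = 200·2·5 / 13824 = 125/864.
r(t) = 4t^2 gives R(s) = 8/s^3.
e_ss = 8/K_a = 8/(125/864) = 55.296.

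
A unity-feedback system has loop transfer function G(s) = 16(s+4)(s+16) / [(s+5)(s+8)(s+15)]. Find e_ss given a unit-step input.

The open loop has no poles at the origin → type 0 system.
K_p = lim_{s→0} G(s) = 16·4·16 / (5·8·15) = 128/75.
e_ss = 1/(1 + K_p) = 1/(203/75) = 75/203.

75/203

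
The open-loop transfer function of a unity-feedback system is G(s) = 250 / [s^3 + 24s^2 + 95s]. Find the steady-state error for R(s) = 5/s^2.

Lowest-order denominator term is 95s, so the open loop has 1 pole at the origin → type 1 system.
K_v = lim_{s→0} s·G(s) = 250 / 95 = 50/19.
e_ss = 5/K_v = 5/(50/19) = 1.9.

1.9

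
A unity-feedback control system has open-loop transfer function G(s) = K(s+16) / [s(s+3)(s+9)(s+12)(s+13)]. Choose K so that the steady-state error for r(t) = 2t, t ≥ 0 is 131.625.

G(s) has one factor of s in the denominator, so the system is type 1.
K_v = lim_{s→0} s·G(s) = K·16 / (3·9·12·13) = (4/1053)·K.
e_ss = 2/K_v = 131.625 ⇒ K_v = 16/1053 ⇒ K = (16/1053)/(4/1053) = 4.

4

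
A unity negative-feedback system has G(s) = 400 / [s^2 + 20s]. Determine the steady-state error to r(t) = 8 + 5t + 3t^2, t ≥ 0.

Lowest-order denominator term is 20s, so the open loop has 1 pole at the origin → type 1 system. By superposition:
  • 8: tracked with zero error.
  • 5t: e_ss = 5/K_v with K_v=20 → 0.25.
  • 3t^2: a type-1 system cannot track it, e_ss → ∞.
The unbounded component dominates.

infinity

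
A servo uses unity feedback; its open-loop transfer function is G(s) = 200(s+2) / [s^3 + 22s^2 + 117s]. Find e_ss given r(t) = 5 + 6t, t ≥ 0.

Factoring s from the denominator leaves a polynomial with constant term 117, so the system is type 1. By superposition:
  • 5: tracked with zero error.
  • 6t: e_ss = 6/K_v with K_v=400/117 → 1.755.
Total e_ss = 1.755.

1.755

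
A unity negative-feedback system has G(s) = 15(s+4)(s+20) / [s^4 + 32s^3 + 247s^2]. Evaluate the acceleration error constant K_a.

Factoring s^2 from the denominator leaves a polynomial with constant term 247, so the system is type 2.
K_a = lim_{s→0} s^2·G(s) = 15·4·20 / 247 = 1200/247.

1200/247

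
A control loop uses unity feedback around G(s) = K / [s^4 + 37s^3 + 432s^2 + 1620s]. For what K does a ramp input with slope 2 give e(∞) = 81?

Lowest-order denominator term is 1620s, so the open loop has 1 pole at the origin → type 1 system.
K_v = lim_{s→0} s·G(s) = K / 1620 = (1/1620)·K.
e_ss = 2/K_v = 81 ⇒ K_v = 2/81 ⇒ K = (2/81)/(1/1620) = 40.

40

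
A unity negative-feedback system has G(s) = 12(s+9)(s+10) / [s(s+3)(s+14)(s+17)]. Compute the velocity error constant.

The open loop has one pole at the origin → type 1 system.
K_v = lim_{s→0} s·G(s) = 12·9·10 / (3·14·17) = 180/119.

180/119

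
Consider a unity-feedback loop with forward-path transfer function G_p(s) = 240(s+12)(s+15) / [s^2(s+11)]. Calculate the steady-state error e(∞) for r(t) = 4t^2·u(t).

G_p(s) has two factors of s in the denominator, so the system is type 2.
K_a = lim_{s→0} s^2·G_p(s) = 240·12·15 / (11) = 43200/11.
r(t) = 4t^2 gives R(s) = 8/s^3.
e_ss = 8/K_a = 8/(43200/11) = 11/5400.

11/5400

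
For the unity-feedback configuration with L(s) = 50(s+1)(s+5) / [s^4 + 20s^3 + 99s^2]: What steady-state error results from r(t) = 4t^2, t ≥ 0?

The denominator has no term below 99s^2 — 2 poles at s=0, type 2.
K_a = lim_{s→0} s^2·L(s) = 50·1·5 / 99 = 250/99.
r(t) = 4t^2 gives R(s) = 8/s^3.
e_ss = 8/K_a = 8/(250/99) = 3.168.

3.168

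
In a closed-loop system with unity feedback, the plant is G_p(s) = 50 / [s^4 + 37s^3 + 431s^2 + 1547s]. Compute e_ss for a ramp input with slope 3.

92.82

Factoring s from the denominator leaves a polynomial with constant term 1547, so the system is type 1.
K_v = lim_{s→0} s·G_p(s) = 50 / 1547 = 50/1547.
e_ss = 3/K_v = 3/(50/1547) = 92.82.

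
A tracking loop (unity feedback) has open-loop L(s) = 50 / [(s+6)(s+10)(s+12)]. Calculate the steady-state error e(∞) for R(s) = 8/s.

System type = 0 (no poles at s=0).
K_p = lim_{s→0} L(s) = 50 / (6·10·12) = 5/72.
e_ss = 8/(1 + K_p) = 8/(77/72) = 576/77.

576/77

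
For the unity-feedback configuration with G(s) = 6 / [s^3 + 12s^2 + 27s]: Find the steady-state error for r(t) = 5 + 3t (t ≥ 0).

The denominator has no term below 27s — 1 pole at s=0, type 1. By superposition:
  • 5: tracked with zero error.
  • 3t: e_ss = 3/K_v with K_v=2/9 → 13.5.
Total e_ss = 13.5.

13.5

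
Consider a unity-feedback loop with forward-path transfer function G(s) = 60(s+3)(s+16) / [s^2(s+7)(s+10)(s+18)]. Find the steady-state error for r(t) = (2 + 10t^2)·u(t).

G(s) has two factors of s in the denominator, so the system is type 2. Treating each term separately:
  • 2: tracked with zero error.
  • 10t^2: e_ss = 20/K_a with K_a=16/7 → 8.75.
Total e_ss = 8.75.

8.75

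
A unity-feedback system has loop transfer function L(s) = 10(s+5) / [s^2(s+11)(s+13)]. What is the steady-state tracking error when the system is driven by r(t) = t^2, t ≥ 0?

System type = 2 (two poles at s=0).
K_a = lim_{s→0} s^2·L(s) = 10·5 / (11·13) = 50/143.
r(t) = t^2 gives R(s) = 2/s^3.
e_ss = 2/K_a = 2/(50/143) = 5.72.

5.72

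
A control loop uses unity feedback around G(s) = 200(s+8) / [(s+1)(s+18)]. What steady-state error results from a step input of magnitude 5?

45/809

System type = 0 (no poles at s=0).
K_p = lim_{s→0} G(s) = 200·8 / (1·18) = 800/9.
e_ss = 5/(1 + K_p) = 5/(809/9) = 45/809.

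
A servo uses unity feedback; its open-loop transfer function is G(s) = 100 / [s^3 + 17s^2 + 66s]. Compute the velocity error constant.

50/33

Factoring s from the denominator leaves a polynomial with constant term 66, so the system is type 1.
K_v = lim_{s→0} s·G(s) = 100 / 66 = 50/33.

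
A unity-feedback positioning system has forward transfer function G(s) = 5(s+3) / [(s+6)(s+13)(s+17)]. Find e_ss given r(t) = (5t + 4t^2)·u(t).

infinity

The open loop has no poles at the origin → type 0 system. By superposition:
  • 5t: a type-0 system cannot track it, e_ss → ∞.
  • 4t^2: a type-0 system cannot track it, e_ss → ∞.
The unbounded component dominates.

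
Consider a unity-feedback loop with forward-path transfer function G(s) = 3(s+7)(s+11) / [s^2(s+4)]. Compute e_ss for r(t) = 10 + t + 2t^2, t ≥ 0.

16/231

G(s) has two factors of s in the denominator, so the system is type 2. By superposition:
  • 10: tracked with zero error.
  • t: tracked with zero error.
  • 2t^2: e_ss = 4/K_a with K_a=57.75 → 16/231.
Total e_ss = 16/231.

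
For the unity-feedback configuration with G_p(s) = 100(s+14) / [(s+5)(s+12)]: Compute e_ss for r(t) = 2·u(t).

System type = 0 (no poles at s=0).
K_p = lim_{s→0} G_p(s) = 100·14 / (5·12) = 70/3.
e_ss = 2/(1 + K_p) = 2/(73/3) = 6/73.

6/73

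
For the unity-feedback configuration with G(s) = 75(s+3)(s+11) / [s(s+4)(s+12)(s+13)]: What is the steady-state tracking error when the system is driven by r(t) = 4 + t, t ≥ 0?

G(s) has one factor of s in the denominator, so the system is type 1. By superposition:
  • 4: tracked with zero error.
  • t: e_ss = 1/K_v with K_v=825/208 → 208/825.
Total e_ss = 208/825.

208/825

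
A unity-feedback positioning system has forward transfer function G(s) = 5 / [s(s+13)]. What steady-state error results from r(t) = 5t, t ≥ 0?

13

System type = 1 (one pole at s=0).
K_v = lim_{s→0} s·G(s) = 5 / (13) = 5/13.
e_ss = 5/K_v = 5/(5/13) = 13.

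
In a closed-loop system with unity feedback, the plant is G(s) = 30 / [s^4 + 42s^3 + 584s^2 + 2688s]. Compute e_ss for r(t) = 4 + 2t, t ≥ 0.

179.2

Lowest-order denominator term is 2688s, so the open loop has 1 pole at the origin → type 1 system. Taking each input component in turn:
  • 4: tracked with zero error.
  • 2t: e_ss = 2/K_v with K_v=5/448 → 179.2.
Total e_ss = 179.2.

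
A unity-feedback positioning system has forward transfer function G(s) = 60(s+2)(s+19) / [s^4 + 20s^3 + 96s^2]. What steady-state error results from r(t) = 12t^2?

96/95

The denominator has no term below 96s^2 — 2 poles at s=0, type 2.
K_a = lim_{s→0} s^2·G(s) = 60·2·19 / 96 = 23.75.
r(t) = 12t^2 gives R(s) = 24/s^3.
e_ss = 24/K_a = 24/23.75 = 96/95.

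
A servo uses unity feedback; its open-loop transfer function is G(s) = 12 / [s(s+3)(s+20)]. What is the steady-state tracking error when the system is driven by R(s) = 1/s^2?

5

One free integrator in G(s): this is a type 1 system.
K_v = lim_{s→0} s·G(s) = 12 / (3·20) = 0.2.
e_ss = 1/K_v = 1/0.2 = 5.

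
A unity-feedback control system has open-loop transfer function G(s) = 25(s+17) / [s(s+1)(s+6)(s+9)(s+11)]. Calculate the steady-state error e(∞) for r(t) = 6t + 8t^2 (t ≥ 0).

infinity

System type = 1 (one pole at s=0). Treating each term separately:
  • 6t: e_ss = 6/K_v with K_v=425/594 → 3564/425.
  • 8t^2: a type-1 system cannot track it, e_ss → ∞.
The unbounded component dominates.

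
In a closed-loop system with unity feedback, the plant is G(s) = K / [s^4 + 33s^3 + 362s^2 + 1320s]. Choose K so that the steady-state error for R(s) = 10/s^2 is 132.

100

Factoring s from the denominator leaves a polynomial with constant term 1320, so the system is type 1.
K_v = lim_{s→0} s·G(s) = K / 1320 = (1/1320)·K.
e_ss = 10/K_v = 132 ⇒ K_v = 5/66 ⇒ K = (5/66)/(1/1320) = 100.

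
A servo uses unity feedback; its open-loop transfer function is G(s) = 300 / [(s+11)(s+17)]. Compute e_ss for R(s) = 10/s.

No free integrators in G(s): this is a type 0 system.
K_p = lim_{s→0} G(s) = 300 / (11·17) = 300/187.
e_ss = 10/(1 + K_p) = 10/(487/187) = 1870/487.

1870/487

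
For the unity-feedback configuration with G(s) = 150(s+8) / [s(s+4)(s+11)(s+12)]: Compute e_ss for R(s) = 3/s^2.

G(s) has one factor of s in the denominator, so the system is type 1.
K_v = lim_{s→0} s·G(s) = 150·8 / (4·11·12) = 25/11.
e_ss = 3/K_v = 3/(25/11) = 1.32.

1.32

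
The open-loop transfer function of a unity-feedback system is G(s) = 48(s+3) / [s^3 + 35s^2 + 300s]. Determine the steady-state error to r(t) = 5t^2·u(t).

infinity

Lowest-order denominator term is 300s, so the open loop has 1 pole at the origin → type 1 system.
For a type-1 system K_a = 0, so e_ss to a parabolic input is unbounded.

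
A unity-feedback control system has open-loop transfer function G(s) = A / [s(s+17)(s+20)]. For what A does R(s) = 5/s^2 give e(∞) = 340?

System type = 1 (one pole at s=0).
K_v = lim_{s→0} s·G(s) = A / (17·20) = (1/340)·A.
e_ss = 5/K_v = 340 ⇒ K_v = 1/68 ⇒ A = (1/68)/(1/340) = 5.

5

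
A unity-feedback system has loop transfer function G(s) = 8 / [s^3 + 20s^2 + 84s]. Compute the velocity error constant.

2/21

Lowest-order denominator term is 84s, so the open loop has 1 pole at the origin → type 1 system.
K_v = lim_{s→0} s·G(s) = 8 / 84 = 2/21.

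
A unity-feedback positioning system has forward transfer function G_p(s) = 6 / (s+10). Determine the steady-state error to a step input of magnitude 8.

5

The open loop has no poles at the origin → type 0 system.
K_p = lim_{s→0} G_p(s) = 6 / (10) = 0.6.
e_ss = 8/(1 + K_p) = 8/1.6 = 5.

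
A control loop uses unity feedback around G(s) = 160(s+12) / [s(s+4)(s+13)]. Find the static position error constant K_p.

K_p = lim_{s→0} G(s); with 1 pole at the origin the limit diverges, so K_p = ∞.

infinity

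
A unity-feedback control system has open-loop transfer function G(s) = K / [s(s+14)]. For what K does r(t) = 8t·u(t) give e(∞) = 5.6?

20

One free integrator in G(s): this is a type 1 system.
K_v = lim_{s→0} s·G(s) = K / (14) = (1/14)·K.
e_ss = 8/K_v = 5.6 ⇒ K_v = 10/7 ⇒ K = (10/7)/(1/14) = 20.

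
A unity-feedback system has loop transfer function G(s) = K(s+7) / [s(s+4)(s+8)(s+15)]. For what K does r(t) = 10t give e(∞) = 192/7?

System type = 1 (one pole at s=0).
K_v = lim_{s→0} s·G(s) = K·7 / (4·8·15) = (7/480)·K.
e_ss = 10/K_v = 192/7 ⇒ K_v = 35/96 ⇒ K = (35/96)/(7/480) = 25.

25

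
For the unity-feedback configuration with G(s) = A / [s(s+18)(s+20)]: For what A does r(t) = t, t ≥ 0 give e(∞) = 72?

One free integrator in G(s): this is a type 1 system.
K_v = lim_{s→0} s·G(s) = A / (18·20) = (1/360)·A.
e_ss = 1/K_v = 72 ⇒ K_v = 1/72 ⇒ A = (1/72)/(1/360) = 5.

5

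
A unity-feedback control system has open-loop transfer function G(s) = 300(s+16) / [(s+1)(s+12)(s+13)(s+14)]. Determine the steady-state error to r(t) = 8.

728/291

G(s) has no factors of s in the denominator, so the system is type 0.
K_p = lim_{s→0} G(s) = 300·16 / (1·12·13·14) = 200/91.
e_ss = 8/(1 + K_p) = 8/(291/91) = 728/291.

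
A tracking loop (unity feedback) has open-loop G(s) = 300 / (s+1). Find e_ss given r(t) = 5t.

The open loop has no poles at the origin → type 0 system.
For a type-0 system K_v = 0, so e_ss to a ramp input is unbounded.

infinity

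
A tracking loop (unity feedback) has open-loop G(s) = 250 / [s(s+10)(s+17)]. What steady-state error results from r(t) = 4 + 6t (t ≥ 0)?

One free integrator in G(s): this is a type 1 system. Taking each input component in turn:
  • 4: tracked with zero error.
  • 6t: e_ss = 6/K_v with K_v=25/17 → 4.08.
Total e_ss = 4.08.

4.08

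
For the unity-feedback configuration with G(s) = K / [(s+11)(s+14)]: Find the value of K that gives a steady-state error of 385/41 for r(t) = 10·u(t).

10

System type = 0 (no poles at s=0).
K_p = lim_{s→0} G(s) = K / (11·14) = (1/154)·K.
e_ss = 10/(1 + K_p) = 385/41 ⇒ 1 + (1/154)·K = 82/77 ⇒ K = 10.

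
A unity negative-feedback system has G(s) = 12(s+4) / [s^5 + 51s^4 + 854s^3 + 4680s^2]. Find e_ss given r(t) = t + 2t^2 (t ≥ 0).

390

The denominator has no term below 4680s^2 — 2 poles at s=0, type 2. By superposition:
  • t: tracked with zero error.
  • 2t^2: e_ss = 4/K_a with K_a=2/195 → 390.
Total e_ss = 390.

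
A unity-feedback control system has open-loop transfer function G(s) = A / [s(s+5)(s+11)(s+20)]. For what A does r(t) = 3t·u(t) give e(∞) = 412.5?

8

G(s) has one factor of s in the denominator, so the system is type 1.
K_v = lim_{s→0} s·G(s) = A / (5·11·20) = (1/1100)·A.
e_ss = 3/K_v = 412.5 ⇒ K_v = 2/275 ⇒ A = (2/275)/(1/1100) = 8.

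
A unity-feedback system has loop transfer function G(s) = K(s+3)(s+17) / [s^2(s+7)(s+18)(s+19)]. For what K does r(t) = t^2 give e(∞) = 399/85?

20

System type = 2 (two poles at s=0).
K_a = lim_{s→0} s^2·G(s) = K·3·17 / (7·18·19) = (17/798)·K.
e_ss = 2/K_a = 399/85 ⇒ K_a = 170/399 ⇒ K = (170/399)/(17/798) = 20.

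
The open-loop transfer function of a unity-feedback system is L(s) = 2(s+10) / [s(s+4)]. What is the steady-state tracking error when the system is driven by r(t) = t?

0.2

The open loop has one pole at the origin → type 1 system.
K_v = lim_{s→0} s·L(s) = 2·10 / (4) = 5.
e_ss = 1/K_v = 1/5 = 0.2.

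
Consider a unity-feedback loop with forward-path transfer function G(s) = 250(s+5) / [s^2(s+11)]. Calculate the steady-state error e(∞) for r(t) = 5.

0

The open loop has two poles at the origin → type 2 system.
K_p = ∞ for a type-2 system; e_ss to a step is zero.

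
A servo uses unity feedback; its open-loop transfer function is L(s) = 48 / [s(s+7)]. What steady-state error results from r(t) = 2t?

7/24

One free integrator in L(s): this is a type 1 system.
K_v = lim_{s→0} s·L(s) = 48 / (7) = 48/7.
e_ss = 2/K_v = 2/(48/7) = 7/24.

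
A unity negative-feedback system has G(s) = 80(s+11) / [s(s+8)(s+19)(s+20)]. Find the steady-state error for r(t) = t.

One free integrator in G(s): this is a type 1 system.
K_v = lim_{s→0} s·G(s) = 80·11 / (8·19·20) = 11/38.
e_ss = 1/K_v = 1/(11/38) = 38/11.

38/11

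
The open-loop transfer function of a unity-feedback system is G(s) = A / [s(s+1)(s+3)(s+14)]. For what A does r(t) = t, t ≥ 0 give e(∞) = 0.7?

60

G(s) has one factor of s in the denominator, so the system is type 1.
K_v = lim_{s→0} s·G(s) = A / (1·3·14) = (1/42)·A.
e_ss = 1/K_v = 0.7 ⇒ K_v = 10/7 ⇒ A = (10/7)/(1/42) = 60.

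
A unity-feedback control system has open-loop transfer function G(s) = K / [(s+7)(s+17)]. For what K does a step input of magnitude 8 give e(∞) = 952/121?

G(s) has no factors of s in the denominator, so the system is type 0.
K_p = lim_{s→0} G(s) = K / (7·17) = (1/119)·K.
e_ss = 8/(1 + K_p) = 952/121 ⇒ 1 + (1/119)·K = 121/119 ⇒ K = 2.

2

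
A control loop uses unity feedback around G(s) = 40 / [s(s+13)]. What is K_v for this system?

One free integrator in G(s): this is a type 1 system.
K_v = lim_{s→0} s·G(s) = 40 / (13) = 40/13.

40/13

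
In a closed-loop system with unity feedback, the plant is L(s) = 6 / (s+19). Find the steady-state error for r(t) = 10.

7.6

The open loop has no poles at the origin → type 0 system.
K_p = lim_{s→0} L(s) = 6 / (19) = 6/19.
e_ss = 10/(1 + K_p) = 10/(25/19) = 7.6.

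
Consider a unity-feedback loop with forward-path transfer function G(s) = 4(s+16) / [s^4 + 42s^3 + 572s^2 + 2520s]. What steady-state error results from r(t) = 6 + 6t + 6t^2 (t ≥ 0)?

infinity

Factoring s from the denominator leaves a polynomial with constant term 2520, so the system is type 1. Taking each input component in turn:
  • 6: tracked with zero error.
  • 6t: e_ss = 6/K_v with K_v=8/315 → 236.25.
  • 6t^2: a type-1 system cannot track it, e_ss → ∞.
The unbounded component dominates.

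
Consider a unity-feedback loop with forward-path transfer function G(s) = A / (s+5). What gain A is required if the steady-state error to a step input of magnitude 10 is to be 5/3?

No free integrators in G(s): this is a type 0 system.
K_p = lim_{s→0} G(s) = A / (5) = 0.2·A.
e_ss = 10/(1 + K_p) = 5/3 ⇒ 1 + 0.2·A = 6 ⇒ A = 25.

25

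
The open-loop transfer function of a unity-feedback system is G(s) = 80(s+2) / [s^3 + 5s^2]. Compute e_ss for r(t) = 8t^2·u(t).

The denominator has no term below 5s^2 — 2 poles at s=0, type 2.
K_a = lim_{s→0} s^2·G(s) = 80·2 / 5 = 32.
r(t) = 8t^2 gives R(s) = 16/s^3.
e_ss = 16/K_a = 16/32 = 0.5.

0.5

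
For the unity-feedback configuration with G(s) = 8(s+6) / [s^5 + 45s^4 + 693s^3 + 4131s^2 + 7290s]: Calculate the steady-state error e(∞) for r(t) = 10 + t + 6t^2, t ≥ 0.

infinity

Factoring s from the denominator leaves a polynomial with constant term 7290, so the system is type 1. By superposition:
  • 10: tracked with zero error.
  • t: e_ss = 1/K_v with K_v=8/1215 → 151.875.
  • 6t^2: a type-1 system cannot track it, e_ss → ∞.
The unbounded component dominates.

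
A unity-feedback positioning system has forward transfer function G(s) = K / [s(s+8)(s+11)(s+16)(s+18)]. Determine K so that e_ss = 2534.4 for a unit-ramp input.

One free integrator in G(s): this is a type 1 system.
K_v = lim_{s→0} s·G(s) = K / (8·11·16·18) = (1/25344)·K.
e_ss = 1/K_v = 2534.4 ⇒ K_v = 5/12672 ⇒ K = (5/12672)/(1/25344) = 10.

10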